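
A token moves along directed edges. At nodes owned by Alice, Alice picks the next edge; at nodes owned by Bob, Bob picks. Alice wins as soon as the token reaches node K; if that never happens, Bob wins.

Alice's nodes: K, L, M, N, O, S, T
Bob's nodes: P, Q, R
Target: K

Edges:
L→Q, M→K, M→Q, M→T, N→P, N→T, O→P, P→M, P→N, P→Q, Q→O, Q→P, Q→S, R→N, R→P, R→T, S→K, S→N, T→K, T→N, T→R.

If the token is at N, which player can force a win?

Alice

A0 = {K}
A1: add {M, S, T} — M (Alice) has M→K; S (Alice) has S→K; T (Alice) has T→K.
A2: add {N} — N (Alice) has N→T.
A3 = A2; e.g. L (Alice) has no edge into A2. Fixed point.
N ∈ A2, so Alice can force the target.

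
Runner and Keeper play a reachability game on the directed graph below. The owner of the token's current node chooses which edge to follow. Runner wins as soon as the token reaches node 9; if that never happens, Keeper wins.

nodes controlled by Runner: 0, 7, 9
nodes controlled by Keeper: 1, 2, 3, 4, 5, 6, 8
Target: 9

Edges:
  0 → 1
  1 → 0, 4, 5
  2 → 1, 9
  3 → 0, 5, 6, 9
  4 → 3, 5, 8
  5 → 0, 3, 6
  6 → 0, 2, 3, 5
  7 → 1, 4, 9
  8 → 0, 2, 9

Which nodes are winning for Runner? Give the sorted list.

7, 9

A0 = {9}
A1: add {7} — 7 (Runner) has 7→9.
A2 = A1; e.g. 0 (Runner) has no edge into A1. Fixed point.
Runner's winning region = {7, 9}.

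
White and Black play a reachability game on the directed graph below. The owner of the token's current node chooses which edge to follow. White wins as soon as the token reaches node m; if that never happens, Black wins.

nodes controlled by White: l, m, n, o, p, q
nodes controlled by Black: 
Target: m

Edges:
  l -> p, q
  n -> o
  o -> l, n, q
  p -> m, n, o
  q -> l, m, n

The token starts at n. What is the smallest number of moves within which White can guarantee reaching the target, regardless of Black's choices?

3

A0 = {m}
A1: add {p, q} — p (White) has p→m; q (White) has q→m.
A2: add {l, o} — l (White) has l→p; o (White) has o→q.
A3: add {n} — n (White) has n→o.
A3 = all vertices. Fixed point.
n enters the attractor at level 3, so White can force the target in 3 moves from there.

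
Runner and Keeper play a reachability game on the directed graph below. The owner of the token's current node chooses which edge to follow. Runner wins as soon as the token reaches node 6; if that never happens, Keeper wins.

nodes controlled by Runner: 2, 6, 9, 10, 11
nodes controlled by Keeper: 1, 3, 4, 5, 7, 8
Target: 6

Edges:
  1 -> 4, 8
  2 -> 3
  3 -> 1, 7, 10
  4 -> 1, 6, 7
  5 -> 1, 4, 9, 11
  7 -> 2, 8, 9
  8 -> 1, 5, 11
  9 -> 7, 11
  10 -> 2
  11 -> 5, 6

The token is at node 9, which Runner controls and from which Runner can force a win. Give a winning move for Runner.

A0 = {6}
A1: add {11} — 11 (Runner) has 11→6.
A2: add {9} — 9 (Runner) has 9→11.
A3 = A2; e.g. 1 (Keeper) can still go to 4. Fixed point.
From 9, successor 11 is in the attractor (rank 1); the other successor 7 is not.

11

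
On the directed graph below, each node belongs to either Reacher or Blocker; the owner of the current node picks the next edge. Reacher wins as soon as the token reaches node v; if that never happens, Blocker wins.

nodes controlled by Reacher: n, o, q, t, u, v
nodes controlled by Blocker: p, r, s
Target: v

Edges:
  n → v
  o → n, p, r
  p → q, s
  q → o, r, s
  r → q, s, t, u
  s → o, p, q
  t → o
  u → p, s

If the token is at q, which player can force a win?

A0 = {v}
A1: add {n} — n (Reacher) has n→v.
A2: add {o} — o (Reacher) has o→n.
A3: add {q, t} — q (Reacher) has q→o; t (Reacher) has t→o.
A4 = A3; e.g. p (Blocker) can still go to s. Fixed point.
q ∈ A3, so Reacher can force the target.

Reacher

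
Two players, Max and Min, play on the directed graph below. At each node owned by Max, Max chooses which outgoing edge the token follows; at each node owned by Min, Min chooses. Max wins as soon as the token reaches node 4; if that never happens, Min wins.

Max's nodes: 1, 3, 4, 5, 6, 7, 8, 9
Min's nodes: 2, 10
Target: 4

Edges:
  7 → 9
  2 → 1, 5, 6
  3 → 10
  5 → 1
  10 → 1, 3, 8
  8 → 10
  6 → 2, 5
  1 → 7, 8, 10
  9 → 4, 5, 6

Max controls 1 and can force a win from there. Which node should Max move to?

A0 = {4}
A1: add {9} — 9 (Max) has 9→4.
A2: add {7} — 7 (Max) has 7→9.
A3: add {1} — 1 (Max) has 1→7.
A4: add {5} — 5 (Max) has 5→1.
A5: add {6} — 6 (Max) has 6→5.
A6: add {2} — 2 (Min): all of {1, 5, 6} already in.
A7 = A6; e.g. 3 (Max) has no edge into A6. Fixed point.
From 1, successor 7 is in the attractor (rank 2); the other successors 8, 10 are not.

7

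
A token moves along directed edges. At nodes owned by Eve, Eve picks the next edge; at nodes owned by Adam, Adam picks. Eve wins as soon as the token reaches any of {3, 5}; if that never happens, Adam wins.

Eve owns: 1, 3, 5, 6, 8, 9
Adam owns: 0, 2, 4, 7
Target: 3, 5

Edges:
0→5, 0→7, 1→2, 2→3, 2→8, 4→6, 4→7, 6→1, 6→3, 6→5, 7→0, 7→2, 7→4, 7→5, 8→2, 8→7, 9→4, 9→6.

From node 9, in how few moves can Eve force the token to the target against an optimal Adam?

2

A0 = {3, 5}
A1: add {6} — 6 (Eve) has 6→3.
A2: add {9} — 9 (Eve) has 9→6.
A3 = A2; e.g. 0 (Adam) can still go to 7. Fixed point.
9 enters the attractor at level 2, so Eve can force the target in 2 moves from there.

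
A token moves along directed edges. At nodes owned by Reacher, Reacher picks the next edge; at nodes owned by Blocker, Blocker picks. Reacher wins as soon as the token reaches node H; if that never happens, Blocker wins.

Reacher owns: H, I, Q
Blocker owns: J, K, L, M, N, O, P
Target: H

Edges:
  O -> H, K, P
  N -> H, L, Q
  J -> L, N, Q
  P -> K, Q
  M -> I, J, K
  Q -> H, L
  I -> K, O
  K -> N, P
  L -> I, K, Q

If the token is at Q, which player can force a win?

Reacher

A0 = {H}
A1: add {Q} — Q (Reacher) has Q→H.
A2 = A1; e.g. I (Reacher) has no edge into A1. Fixed point.
Q ∈ A1, so Reacher can force the target.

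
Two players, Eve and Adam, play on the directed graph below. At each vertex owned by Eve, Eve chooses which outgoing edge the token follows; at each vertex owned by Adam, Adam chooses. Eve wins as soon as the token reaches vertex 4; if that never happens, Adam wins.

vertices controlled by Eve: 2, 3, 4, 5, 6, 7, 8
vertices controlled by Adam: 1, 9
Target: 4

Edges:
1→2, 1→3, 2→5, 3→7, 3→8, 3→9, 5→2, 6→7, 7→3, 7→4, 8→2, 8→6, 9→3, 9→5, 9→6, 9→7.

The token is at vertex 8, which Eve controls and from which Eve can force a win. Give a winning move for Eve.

A0 = {4}
A1: add {7} — 7 (Eve) has 7→4.
A2: add {3, 6} — 3 (Eve) has 3→7; 6 (Eve) has 6→7.
A3: add {8} — 8 (Eve) has 8→6.
A4 = A3; e.g. 1 (Adam) can still go to 2. Fixed point.
From 8, successor 6 is in the attractor (rank 2); the other successor 2 is not.

6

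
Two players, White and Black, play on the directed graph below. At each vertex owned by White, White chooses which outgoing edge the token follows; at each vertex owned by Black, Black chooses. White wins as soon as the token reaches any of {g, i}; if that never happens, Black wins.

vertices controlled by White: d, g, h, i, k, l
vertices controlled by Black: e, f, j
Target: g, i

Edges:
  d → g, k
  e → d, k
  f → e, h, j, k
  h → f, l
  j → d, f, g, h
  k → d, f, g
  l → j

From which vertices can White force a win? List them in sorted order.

d, e, g, i, k

A0 = {g, i}
A1: add {d, k} — d (White) has d→g; k (White) has k→g.
A2: add {e} — e (Black): all of {d, k} already in.
A3 = A2; e.g. f (Black) can still go to h. Fixed point.
White's winning region = {d, e, g, i, k}.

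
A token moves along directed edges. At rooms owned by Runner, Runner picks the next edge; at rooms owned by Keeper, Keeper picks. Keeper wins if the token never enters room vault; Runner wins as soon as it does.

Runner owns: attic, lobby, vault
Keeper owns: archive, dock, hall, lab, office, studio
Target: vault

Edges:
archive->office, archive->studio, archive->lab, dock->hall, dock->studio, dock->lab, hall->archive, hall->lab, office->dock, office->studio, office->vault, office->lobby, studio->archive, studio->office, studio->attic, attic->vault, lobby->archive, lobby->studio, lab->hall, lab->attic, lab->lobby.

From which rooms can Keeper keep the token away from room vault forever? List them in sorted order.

A0 = {vault}
A1: add {attic} — attic (Runner) has attic→vault.
A2 = A1; e.g. archive (Keeper) can still go to office. Fixed point.
Runner's attractor = {attic, vault}; Keeper avoids the target exactly from the complement.

archive, dock, hall, lab, lobby, office, studio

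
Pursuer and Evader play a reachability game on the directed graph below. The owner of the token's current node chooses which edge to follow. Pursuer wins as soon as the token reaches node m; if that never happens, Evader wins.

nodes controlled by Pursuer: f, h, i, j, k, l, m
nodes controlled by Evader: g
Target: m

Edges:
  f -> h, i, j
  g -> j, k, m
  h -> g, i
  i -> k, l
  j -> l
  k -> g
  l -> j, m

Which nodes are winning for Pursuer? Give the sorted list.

f, h, i, j, l, m

A0 = {m}
A1: add {l} — l (Pursuer) has l→m.
A2: add {i, j} — i (Pursuer) has i→l; j (Pursuer) has j→l.
A3: add {f, h} — f (Pursuer) has f→i; h (Pursuer) has h→i.
A4 = A3; e.g. g (Evader) can still go to k. Fixed point.
Pursuer's winning region = {f, h, i, j, l, m}.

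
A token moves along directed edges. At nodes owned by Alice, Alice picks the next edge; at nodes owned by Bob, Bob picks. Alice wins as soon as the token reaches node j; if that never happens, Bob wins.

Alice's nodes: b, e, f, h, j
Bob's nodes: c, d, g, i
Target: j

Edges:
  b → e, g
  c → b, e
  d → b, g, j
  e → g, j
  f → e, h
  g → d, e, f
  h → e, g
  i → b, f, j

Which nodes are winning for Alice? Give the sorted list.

b, c, e, f, h, i, j

A0 = {j}
A1: add {e} — e (Alice) has e→j.
A2: add {b, f, h} — b (Alice) has b→e; f (Alice) has f→e; h (Alice) has h→e.
A3: add {c, i} — c (Bob): all of {b, e} already in; i (Bob): all of {b, f, j} already in.
A4 = A3; e.g. d (Bob) can still go to g. Fixed point.
Alice's winning region = {b, c, e, f, h, i, j}.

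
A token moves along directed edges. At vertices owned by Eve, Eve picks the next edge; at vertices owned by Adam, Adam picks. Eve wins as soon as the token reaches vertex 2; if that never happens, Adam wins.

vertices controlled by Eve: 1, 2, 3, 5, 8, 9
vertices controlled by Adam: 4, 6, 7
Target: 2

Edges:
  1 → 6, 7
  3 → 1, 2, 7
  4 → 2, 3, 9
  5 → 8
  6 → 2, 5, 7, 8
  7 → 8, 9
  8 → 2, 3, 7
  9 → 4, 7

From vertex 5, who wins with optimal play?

A0 = {2}
A1: add {3, 8} — 3 (Eve) has 3→2; 8 (Eve) has 8→2.
A2: add {5} — 5 (Eve) has 5→8.
A3 = A2; e.g. 1 (Eve) has no edge into A2. Fixed point.
5 ∈ A2, so Eve can force the target.

Eve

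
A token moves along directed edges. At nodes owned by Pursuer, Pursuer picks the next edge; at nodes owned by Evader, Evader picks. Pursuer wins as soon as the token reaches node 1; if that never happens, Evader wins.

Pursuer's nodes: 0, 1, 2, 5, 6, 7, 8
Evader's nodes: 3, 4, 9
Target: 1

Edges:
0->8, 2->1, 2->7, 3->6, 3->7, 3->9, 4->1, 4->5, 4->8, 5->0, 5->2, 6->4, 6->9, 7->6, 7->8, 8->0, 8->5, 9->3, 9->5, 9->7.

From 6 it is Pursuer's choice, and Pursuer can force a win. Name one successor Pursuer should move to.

4

A0 = {1}
A1: add {2} — 2 (Pursuer) has 2→1.
A2: add {5} — 5 (Pursuer) has 5→2.
A3: add {8} — 8 (Pursuer) has 8→5.
A4: add {0, 4, 7} — 0 (Pursuer) has 0→8; 4 (Evader): all of {1, 5, 8} already in; 7 (Pursuer) has 7→8.
A5: add {6} — 6 (Pursuer) has 6→4.
A6 = A5; e.g. 3 (Evader) can still go to 9. Fixed point.
From 6, successor 4 is in the attractor (rank 4); the other successor 9 is not.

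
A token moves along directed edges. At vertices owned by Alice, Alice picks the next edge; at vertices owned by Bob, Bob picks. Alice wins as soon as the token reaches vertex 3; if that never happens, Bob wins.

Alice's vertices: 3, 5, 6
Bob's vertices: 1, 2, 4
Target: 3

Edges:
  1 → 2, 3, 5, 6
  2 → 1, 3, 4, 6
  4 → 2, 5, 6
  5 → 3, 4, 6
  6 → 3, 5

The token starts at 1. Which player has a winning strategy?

Bob

A0 = {3}
A1: add {5, 6} — 5 (Alice) has 5→3; 6 (Alice) has 6→3.
A2 = A1; e.g. 1 (Bob) can still go to 2. Fixed point.
1 never enters the attractor, so Bob can avoid the target forever.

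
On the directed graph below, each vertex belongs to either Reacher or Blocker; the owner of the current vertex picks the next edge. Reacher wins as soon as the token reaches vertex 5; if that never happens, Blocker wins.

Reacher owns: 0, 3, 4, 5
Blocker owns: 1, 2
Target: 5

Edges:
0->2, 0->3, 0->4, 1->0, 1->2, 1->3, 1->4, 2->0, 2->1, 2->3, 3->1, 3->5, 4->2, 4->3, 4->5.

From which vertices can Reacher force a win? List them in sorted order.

A0 = {5}
A1: add {3, 4} — 3 (Reacher) has 3→5; 4 (Reacher) has 4→5.
A2: add {0} — 0 (Reacher) has 0→3.
A3 = A2; e.g. 1 (Blocker) can still go to 2. Fixed point.
Reacher's winning region = {0, 3, 4, 5}.

0, 3, 4, 5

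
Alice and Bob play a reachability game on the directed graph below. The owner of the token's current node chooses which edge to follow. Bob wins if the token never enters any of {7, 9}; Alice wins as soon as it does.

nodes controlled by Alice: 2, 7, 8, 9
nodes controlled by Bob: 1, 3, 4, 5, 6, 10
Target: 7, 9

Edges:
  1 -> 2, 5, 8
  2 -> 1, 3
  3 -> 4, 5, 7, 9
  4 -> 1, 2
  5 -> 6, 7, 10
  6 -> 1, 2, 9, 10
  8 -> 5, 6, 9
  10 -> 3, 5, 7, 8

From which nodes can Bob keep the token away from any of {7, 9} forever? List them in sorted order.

A0 = {7, 9}
A1: add {8} — 8 (Alice) has 8→9.
A2 = A1; e.g. 1 (Bob) can still go to 2. Fixed point.
Alice's attractor = {7, 8, 9}; Bob avoids the target exactly from the complement.

1, 2, 3, 4, 5, 6, 10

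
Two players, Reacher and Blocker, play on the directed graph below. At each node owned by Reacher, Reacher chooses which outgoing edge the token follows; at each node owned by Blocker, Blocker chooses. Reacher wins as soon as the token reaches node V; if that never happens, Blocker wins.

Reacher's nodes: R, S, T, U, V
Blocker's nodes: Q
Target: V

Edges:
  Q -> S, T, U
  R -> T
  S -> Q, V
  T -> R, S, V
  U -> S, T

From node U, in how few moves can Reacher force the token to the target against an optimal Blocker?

2

A0 = {V}
A1: add {S, T} — S (Reacher) has S→V; T (Reacher) has T→V.
A2: add {R, U} — R (Reacher) has R→T; U (Reacher) has U→S.
U enters the attractor at level 2, so Reacher can force the target in 2 moves from there.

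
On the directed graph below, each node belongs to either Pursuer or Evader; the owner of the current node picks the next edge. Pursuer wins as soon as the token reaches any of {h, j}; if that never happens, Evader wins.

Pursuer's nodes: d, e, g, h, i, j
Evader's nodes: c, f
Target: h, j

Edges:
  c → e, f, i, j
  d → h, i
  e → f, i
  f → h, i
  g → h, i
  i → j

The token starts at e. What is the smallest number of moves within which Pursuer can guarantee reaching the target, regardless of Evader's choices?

A0 = {h, j}
A1: add {d, g, i} — d (Pursuer) has d→h; g (Pursuer) has g→h; i (Pursuer) has i→j.
A2: add {e, f} — e (Pursuer) has e→i; f (Evader): all of {h, i} already in.
e enters the attractor at level 2, so Pursuer can force the target in 2 moves from there.

2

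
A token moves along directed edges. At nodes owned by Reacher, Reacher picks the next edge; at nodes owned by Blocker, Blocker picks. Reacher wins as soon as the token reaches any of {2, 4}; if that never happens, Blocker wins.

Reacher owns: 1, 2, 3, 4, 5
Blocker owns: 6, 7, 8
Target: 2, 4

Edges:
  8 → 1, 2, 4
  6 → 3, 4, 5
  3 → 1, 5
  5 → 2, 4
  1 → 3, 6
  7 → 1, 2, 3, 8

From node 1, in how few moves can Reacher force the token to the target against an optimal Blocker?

3

A0 = {2, 4}
A1: add {5} — 5 (Reacher) has 5→2.
A2: add {3} — 3 (Reacher) has 3→5.
A3: add {1, 6} — 1 (Reacher) has 1→3; 6 (Blocker): all of {3, 4, 5} already in.
1 enters the attractor at level 3, so Reacher can force the target in 3 moves from there.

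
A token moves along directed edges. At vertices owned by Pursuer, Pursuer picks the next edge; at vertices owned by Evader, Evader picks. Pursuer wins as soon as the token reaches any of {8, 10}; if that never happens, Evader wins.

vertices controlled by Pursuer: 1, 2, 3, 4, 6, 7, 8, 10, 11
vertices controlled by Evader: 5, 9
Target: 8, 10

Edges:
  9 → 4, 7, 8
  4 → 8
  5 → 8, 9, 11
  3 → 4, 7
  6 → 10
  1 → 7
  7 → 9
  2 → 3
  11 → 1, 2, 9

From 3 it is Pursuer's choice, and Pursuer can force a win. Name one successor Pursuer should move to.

4

A0 = {8, 10}
A1: add {4, 6} — 4 (Pursuer) has 4→8; 6 (Pursuer) has 6→10.
A2: add {3} — 3 (Pursuer) has 3→4.
A3: add {2} — 2 (Pursuer) has 2→3.
A4: add {11} — 11 (Pursuer) has 11→2.
A5 = A4; e.g. 1 (Pursuer) has no edge into A4. Fixed point.
From 3, successor 4 is in the attractor (rank 1); the other successor 7 is not.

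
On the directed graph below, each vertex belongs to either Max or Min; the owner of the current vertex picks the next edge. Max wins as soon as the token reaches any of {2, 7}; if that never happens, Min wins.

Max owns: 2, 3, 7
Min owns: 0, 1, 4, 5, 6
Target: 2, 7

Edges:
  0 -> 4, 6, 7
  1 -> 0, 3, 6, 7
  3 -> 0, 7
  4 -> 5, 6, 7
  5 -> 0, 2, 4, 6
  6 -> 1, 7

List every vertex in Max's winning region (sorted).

A0 = {2, 7}
A1: add {3} — 3 (Max) has 3→7.
A2 = A1; e.g. 0 (Min) can still go to 4. Fixed point.
Max's winning region = {2, 3, 7}.

2, 3, 7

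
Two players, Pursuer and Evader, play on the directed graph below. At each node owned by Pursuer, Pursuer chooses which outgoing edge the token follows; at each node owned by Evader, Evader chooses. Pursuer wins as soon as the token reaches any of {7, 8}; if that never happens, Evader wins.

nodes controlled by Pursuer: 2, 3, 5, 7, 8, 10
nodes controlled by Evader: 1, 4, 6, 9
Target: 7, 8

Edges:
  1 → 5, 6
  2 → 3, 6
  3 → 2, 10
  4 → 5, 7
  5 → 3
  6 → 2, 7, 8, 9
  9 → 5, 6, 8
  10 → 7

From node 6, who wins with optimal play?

A0 = {7, 8}
A1: add {10} — 10 (Pursuer) has 10→7.
A2: add {3} — 3 (Pursuer) has 3→10.
A3: add {2, 5} — 2 (Pursuer) has 2→3; 5 (Pursuer) has 5→3.
A4: add {4} — 4 (Evader): all of {5, 7} already in.
A5 = A4; e.g. 1 (Evader) can still go to 6. Fixed point.
6 never enters the attractor, so Evader can avoid the target forever.

Evader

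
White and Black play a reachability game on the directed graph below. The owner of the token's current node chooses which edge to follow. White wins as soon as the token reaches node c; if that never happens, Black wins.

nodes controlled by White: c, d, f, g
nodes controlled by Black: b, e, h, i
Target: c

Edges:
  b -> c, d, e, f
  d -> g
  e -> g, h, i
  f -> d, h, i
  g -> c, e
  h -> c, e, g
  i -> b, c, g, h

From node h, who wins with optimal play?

Black

A0 = {c}
A1: add {g} — g (White) has g→c.
A2: add {d} — d (White) has d→g.
A3: add {f} — f (White) has f→d.
A4 = A3; e.g. b (Black) can still go to e. Fixed point.
h never enters the attractor, so Black can avoid the target forever.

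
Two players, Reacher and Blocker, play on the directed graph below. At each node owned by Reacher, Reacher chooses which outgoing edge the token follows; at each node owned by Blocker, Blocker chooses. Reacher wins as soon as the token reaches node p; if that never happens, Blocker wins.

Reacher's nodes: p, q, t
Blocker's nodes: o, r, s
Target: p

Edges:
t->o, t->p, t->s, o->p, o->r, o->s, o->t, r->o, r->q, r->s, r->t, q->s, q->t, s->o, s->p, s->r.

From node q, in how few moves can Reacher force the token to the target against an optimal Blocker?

A0 = {p}
A1: add {t} — t (Reacher) has t→p.
A2: add {q} — q (Reacher) has q→t.
A3 = A2; e.g. o (Blocker) can still go to r. Fixed point.
q enters the attractor at level 2, so Reacher can force the target in 2 moves from there.

2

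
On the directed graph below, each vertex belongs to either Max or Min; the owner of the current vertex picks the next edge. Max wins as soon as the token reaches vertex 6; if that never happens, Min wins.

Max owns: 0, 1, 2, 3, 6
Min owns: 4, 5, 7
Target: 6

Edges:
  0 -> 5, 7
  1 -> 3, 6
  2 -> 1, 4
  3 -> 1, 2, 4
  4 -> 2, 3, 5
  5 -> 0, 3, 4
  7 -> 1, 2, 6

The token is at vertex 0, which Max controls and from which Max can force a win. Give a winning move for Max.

7

A0 = {6}
A1: add {1} — 1 (Max) has 1→6.
A2: add {2, 3} — 2 (Max) has 2→1; 3 (Max) has 3→1.
A3: add {7} — 7 (Min): all of {1, 2, 6} already in.
A4: add {0} — 0 (Max) has 0→7.
A5 = A4; e.g. 4 (Min) can still go to 5. Fixed point.
From 0, successor 7 is in the attractor (rank 3); the other successor 5 is not.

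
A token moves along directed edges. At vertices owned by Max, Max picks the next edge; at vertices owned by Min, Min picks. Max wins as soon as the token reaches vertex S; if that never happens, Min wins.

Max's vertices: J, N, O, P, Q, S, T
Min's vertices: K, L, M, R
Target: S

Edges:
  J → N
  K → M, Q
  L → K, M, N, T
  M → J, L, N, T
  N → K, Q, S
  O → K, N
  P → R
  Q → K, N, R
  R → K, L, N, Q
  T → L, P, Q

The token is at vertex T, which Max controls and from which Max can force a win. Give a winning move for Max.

A0 = {S}
A1: add {N} — N (Max) has N→S.
A2: add {J, O, Q} — J (Max) has J→N; O (Max) has O→N; Q (Max) has Q→N.
A3: add {T} — T (Max) has T→Q.
A4 = A3; e.g. K (Min) can still go to M. Fixed point.
From T, successor Q is in the attractor (rank 2); the other successors L, P are not.

Q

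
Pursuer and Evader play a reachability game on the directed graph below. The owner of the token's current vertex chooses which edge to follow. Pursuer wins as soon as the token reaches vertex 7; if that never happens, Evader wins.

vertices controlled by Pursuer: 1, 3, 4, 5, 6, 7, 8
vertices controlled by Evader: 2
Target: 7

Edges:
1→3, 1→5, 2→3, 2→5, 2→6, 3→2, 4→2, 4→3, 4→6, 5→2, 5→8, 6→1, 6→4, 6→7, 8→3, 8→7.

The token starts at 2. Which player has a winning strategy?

Evader

A0 = {7}
A1: add {6, 8} — 6 (Pursuer) has 6→7; 8 (Pursuer) has 8→7.
A2: add {4, 5} — 4 (Pursuer) has 4→6; 5 (Pursuer) has 5→8.
A3: add {1} — 1 (Pursuer) has 1→5.
A4 = A3; e.g. 2 (Evader) can still go to 3. Fixed point.
2 never enters the attractor, so Evader can avoid the target forever.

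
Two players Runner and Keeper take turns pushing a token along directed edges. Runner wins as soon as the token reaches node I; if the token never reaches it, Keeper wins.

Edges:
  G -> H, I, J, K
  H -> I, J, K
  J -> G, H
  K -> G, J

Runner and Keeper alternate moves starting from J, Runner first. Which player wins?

Keeper

Track states (vertex, player-to-move).
A0 = {(I,Runner), (I,Keeper)}
A1: add {(G,Runner), (H,Runner)}.
A2: add {(J,Keeper)}.
A3: add {(K,Runner)}.
A4 = A3; e.g. (G,Keeper) stays out. (J,Runner) never enters ⇒ Keeper avoids the target.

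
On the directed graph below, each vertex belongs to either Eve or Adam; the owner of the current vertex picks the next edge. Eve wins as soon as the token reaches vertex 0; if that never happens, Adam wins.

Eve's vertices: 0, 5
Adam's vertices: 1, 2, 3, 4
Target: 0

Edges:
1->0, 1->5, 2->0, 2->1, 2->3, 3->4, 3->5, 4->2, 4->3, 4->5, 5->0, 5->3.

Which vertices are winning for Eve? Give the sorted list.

0, 1, 5

A0 = {0}
A1: add {5} — 5 (Eve) has 5→0.
A2: add {1} — 1 (Adam): all of {0, 5} already in.
A3 = A2; e.g. 2 (Adam) can still go to 3. Fixed point.
Eve's winning region = {0, 1, 5}.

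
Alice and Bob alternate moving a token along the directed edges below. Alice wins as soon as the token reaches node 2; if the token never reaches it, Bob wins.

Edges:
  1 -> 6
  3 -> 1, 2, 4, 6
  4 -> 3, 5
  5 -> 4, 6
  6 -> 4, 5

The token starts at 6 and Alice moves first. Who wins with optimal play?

Track states (vertex, player-to-move).
A0 = {(2,Alice), (2,Bob)}
A1: add {(3,Alice)}.
A2 = A1; e.g. (1,Alice) stays out. (6,Alice) never enters ⇒ Bob avoids the target.

Bob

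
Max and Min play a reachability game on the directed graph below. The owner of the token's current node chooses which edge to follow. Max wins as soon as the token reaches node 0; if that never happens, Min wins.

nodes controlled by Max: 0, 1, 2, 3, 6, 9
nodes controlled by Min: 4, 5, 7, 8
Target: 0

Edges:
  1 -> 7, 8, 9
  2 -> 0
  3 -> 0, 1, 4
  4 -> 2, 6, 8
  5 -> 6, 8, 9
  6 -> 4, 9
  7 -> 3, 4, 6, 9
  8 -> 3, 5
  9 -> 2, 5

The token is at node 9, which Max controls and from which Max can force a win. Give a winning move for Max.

2

A0 = {0}
A1: add {2, 3} — 2 (Max) has 2→0; 3 (Max) has 3→0.
A2: add {9} — 9 (Max) has 9→2.
A3: add {1, 6} — 1 (Max) has 1→9; 6 (Max) has 6→9.
A4 = A3; e.g. 4 (Min) can still go to 8. Fixed point.
From 9, successor 2 is in the attractor (rank 1); the other successor 5 is not.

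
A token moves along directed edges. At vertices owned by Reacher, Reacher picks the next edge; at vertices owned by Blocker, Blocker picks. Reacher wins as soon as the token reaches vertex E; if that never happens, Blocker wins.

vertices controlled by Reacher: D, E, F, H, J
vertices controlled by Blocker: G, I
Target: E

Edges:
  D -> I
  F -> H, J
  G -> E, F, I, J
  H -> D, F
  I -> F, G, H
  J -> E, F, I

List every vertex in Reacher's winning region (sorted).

A0 = {E}
A1: add {J} — J (Reacher) has J→E.
A2: add {F} — F (Reacher) has F→J.
A3: add {H} — H (Reacher) has H→F.
A4 = A3; e.g. D (Reacher) has no edge into A3. Fixed point.
Reacher's winning region = {E, F, H, J}.

E, F, H, J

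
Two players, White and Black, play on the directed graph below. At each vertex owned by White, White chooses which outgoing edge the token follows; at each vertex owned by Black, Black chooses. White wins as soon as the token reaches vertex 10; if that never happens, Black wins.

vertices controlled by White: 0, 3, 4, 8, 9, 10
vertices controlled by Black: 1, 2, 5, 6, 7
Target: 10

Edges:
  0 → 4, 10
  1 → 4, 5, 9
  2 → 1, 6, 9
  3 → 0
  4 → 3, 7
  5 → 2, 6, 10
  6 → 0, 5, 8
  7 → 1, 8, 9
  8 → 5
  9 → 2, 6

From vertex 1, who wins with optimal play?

A0 = {10}
A1: add {0} — 0 (White) has 0→10.
A2: add {3} — 3 (White) has 3→0.
A3: add {4} — 4 (White) has 4→3.
A4 = A3; e.g. 1 (Black) can still go to 5. Fixed point.
1 never enters the attractor, so Black can avoid the target forever.

Black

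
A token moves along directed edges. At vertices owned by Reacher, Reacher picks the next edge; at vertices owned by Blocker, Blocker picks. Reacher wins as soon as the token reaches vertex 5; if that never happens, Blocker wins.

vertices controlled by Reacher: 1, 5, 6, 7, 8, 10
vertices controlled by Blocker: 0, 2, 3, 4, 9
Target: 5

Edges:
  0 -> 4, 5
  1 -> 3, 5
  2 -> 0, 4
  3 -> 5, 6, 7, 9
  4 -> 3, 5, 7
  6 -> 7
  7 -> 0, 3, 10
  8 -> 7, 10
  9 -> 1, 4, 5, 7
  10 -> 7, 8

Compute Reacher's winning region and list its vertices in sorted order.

A0 = {5}
A1: add {1} — 1 (Reacher) has 1→5.
A2 = A1; e.g. 0 (Blocker) can still go to 4. Fixed point.
Reacher's winning region = {1, 5}.

1, 5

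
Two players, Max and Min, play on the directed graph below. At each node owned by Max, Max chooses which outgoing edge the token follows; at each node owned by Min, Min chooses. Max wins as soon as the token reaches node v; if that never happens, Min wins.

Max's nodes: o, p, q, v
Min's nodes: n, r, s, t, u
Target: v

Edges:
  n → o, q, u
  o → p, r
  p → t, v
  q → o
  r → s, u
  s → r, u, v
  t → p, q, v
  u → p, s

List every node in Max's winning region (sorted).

o, p, q, t, v

A0 = {v}
A1: add {p} — p (Max) has p→v.
A2: add {o} — o (Max) has o→p.
A3: add {q} — q (Max) has q→o.
A4: add {t} — t (Min): all of {p, q, v} already in.
A5 = A4; e.g. n (Min) can still go to u. Fixed point.
Max's winning region = {o, p, q, t, v}.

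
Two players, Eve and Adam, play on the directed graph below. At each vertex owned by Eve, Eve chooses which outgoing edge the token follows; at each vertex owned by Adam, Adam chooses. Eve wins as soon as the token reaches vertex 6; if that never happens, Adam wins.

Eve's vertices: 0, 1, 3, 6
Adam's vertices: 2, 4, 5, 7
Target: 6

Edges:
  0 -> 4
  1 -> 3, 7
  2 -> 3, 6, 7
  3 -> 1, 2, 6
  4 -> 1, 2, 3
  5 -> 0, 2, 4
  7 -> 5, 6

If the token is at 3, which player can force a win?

Eve

A0 = {6}
A1: add {3} — 3 (Eve) has 3→6.
3 ∈ A1, so Eve can force the target.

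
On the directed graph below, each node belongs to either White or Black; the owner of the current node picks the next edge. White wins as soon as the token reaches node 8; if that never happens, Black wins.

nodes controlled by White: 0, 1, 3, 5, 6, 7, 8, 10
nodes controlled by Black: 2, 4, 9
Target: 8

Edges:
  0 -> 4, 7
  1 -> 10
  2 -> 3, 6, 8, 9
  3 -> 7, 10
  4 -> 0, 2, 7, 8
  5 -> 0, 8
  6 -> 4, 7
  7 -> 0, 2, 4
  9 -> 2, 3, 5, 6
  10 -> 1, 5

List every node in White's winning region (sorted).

1, 3, 5, 8, 10

A0 = {8}
A1: add {5} — 5 (White) has 5→8.
A2: add {10} — 10 (White) has 10→5.
A3: add {1, 3} — 1 (White) has 1→10; 3 (White) has 3→10.
A4 = A3; e.g. 0 (White) has no edge into A3. Fixed point.
White's winning region = {1, 3, 5, 8, 10}.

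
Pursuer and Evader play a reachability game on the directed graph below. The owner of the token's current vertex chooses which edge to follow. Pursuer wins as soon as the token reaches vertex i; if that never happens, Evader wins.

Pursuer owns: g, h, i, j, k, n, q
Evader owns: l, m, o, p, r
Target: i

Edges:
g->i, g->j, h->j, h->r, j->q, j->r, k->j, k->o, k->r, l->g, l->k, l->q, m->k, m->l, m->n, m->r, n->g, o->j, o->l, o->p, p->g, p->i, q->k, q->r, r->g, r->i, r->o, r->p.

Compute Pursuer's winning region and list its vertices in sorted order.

A0 = {i}
A1: add {g} — g (Pursuer) has g→i.
A2: add {n, p} — n (Pursuer) has n→g; p (Evader): all of {g, i} already in.
A3 = A2; e.g. h (Pursuer) has no edge into A2. Fixed point.
Pursuer's winning region = {g, i, n, p}.

g, i, n, p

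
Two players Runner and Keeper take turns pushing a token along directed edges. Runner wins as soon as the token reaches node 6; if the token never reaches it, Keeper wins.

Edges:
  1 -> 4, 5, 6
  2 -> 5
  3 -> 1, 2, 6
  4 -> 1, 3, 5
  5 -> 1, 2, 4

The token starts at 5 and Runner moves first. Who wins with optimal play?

Keeper

Track states (vertex, player-to-move).
A0 = {(6,Runner), (6,Keeper)}
A1: add {(1,Runner), (3,Runner)}.
A2 = A1; e.g. (1,Keeper) stays out. (5,Runner) never enters ⇒ Keeper avoids the target.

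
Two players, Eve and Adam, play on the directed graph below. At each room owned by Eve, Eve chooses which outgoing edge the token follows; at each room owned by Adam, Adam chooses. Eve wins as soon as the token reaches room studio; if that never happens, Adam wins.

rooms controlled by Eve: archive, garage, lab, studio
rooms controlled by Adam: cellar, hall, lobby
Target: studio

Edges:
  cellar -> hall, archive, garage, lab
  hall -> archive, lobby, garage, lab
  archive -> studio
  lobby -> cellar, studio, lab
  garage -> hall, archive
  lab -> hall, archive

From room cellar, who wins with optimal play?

A0 = {studio}
A1: add {archive} — archive (Eve) has archive→studio.
A2: add {garage, lab} — garage (Eve) has garage→archive; lab (Eve) has lab→archive.
A3 = A2; e.g. cellar (Adam) can still go to hall. Fixed point.
cellar never enters the attractor, so Adam can avoid the target forever.

Adam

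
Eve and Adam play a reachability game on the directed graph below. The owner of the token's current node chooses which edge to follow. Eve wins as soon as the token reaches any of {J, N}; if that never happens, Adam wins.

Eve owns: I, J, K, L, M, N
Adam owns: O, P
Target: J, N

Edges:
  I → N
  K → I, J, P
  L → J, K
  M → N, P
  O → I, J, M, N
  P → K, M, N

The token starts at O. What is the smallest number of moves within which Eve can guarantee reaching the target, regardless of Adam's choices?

2

A0 = {J, N}
A1: add {I, K, L, M} — I (Eve) has I→N; K (Eve) has K→J; L (Eve) has L→J; M (Eve) has M→N.
A2: add {O, P} — O (Adam): all of {I, J, M, N} already in; P (Adam): all of {K, M, N} already in.
A2 = all vertices. Fixed point.
O enters the attractor at level 2, so Eve can force the target in 2 moves from there.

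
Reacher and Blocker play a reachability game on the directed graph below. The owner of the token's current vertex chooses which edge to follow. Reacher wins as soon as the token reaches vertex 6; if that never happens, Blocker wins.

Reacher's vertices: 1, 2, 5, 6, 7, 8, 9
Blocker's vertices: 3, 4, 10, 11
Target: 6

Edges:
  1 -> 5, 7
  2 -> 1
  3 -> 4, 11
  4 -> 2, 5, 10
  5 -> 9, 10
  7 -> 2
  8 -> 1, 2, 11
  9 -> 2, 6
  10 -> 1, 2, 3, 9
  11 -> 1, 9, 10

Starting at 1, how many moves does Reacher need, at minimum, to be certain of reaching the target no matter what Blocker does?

3

A0 = {6}
A1: add {9} — 9 (Reacher) has 9→6.
A2: add {5} — 5 (Reacher) has 5→9.
A3: add {1} — 1 (Reacher) has 1→5.
1 enters the attractor at level 3, so Reacher can force the target in 3 moves from there.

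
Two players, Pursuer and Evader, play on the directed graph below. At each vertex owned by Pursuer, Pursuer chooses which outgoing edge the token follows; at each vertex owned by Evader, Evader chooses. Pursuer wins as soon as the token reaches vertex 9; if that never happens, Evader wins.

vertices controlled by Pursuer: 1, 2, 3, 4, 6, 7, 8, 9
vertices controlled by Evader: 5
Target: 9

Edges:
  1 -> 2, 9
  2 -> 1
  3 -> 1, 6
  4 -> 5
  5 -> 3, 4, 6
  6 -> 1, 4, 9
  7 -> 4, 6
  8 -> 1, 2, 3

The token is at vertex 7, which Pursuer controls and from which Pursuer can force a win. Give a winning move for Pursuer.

A0 = {9}
A1: add {1, 6} — 1 (Pursuer) has 1→9; 6 (Pursuer) has 6→9.
A2: add {2, 3, 7, 8} — 2 (Pursuer) has 2→1; 3 (Pursuer) has 3→1; 7 (Pursuer) has 7→6; 8 (Pursuer) has 8→1.
A3 = A2; e.g. 4 (Pursuer) has no edge into A2. Fixed point.
From 7, successor 6 is in the attractor (rank 1); the other successor 4 is not.

6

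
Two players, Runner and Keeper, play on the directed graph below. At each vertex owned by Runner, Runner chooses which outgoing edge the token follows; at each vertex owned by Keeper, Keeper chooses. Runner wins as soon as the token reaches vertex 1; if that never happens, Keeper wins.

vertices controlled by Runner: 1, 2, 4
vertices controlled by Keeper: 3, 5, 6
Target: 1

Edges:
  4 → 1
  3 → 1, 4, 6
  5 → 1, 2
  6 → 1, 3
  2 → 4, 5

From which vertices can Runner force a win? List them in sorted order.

1, 2, 4, 5

A0 = {1}
A1: add {4} — 4 (Runner) has 4→1.
A2: add {2} — 2 (Runner) has 2→4.
A3: add {5} — 5 (Keeper): all of {1, 2} already in.
A4 = A3; e.g. 3 (Keeper) can still go to 6. Fixed point.
Runner's winning region = {1, 2, 4, 5}.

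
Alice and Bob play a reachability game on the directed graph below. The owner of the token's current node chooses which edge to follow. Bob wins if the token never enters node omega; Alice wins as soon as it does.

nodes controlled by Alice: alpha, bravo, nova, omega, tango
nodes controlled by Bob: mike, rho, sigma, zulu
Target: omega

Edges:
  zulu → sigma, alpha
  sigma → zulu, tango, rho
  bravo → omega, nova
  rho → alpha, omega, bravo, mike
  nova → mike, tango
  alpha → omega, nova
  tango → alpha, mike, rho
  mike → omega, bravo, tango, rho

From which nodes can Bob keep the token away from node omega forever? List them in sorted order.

mike, rho, sigma, zulu

A0 = {omega}
A1: add {alpha, bravo} — alpha (Alice) has alpha→omega; bravo (Alice) has bravo→omega.
A2: add {tango} — tango (Alice) has tango→alpha.
A3: add {nova} — nova (Alice) has nova→tango.
A4 = A3; e.g. sigma (Bob) can still go to zulu. Fixed point.
Alice's attractor = {alpha, bravo, nova, omega, tango}; Bob avoids the target exactly from the complement.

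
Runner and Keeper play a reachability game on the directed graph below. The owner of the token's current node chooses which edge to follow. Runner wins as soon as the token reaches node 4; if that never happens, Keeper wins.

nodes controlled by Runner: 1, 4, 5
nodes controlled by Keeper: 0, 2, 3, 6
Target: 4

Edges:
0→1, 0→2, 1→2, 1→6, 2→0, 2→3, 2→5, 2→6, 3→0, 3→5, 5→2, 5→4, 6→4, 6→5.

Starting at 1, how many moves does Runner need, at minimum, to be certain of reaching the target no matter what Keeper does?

A0 = {4}
A1: add {5} — 5 (Runner) has 5→4.
A2: add {6} — 6 (Keeper): all of {4, 5} already in.
A3: add {1} — 1 (Runner) has 1→6.
A4 = A3; e.g. 0 (Keeper) can still go to 2. Fixed point.
1 enters the attractor at level 3, so Runner can force the target in 3 moves from there.

3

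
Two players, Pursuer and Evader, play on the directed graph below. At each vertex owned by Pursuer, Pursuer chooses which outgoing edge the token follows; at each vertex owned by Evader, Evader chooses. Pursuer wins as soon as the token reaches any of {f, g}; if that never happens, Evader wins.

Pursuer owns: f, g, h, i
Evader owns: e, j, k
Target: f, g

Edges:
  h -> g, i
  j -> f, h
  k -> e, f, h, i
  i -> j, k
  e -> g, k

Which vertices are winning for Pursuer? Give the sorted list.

f, g, h, i, j

A0 = {f, g}
A1: add {h} — h (Pursuer) has h→g.
A2: add {j} — j (Evader): all of {f, h} already in.
A3: add {i} — i (Pursuer) has i→j.
A4 = A3; e.g. e (Evader) can still go to k. Fixed point.
Pursuer's winning region = {f, g, h, i, j}.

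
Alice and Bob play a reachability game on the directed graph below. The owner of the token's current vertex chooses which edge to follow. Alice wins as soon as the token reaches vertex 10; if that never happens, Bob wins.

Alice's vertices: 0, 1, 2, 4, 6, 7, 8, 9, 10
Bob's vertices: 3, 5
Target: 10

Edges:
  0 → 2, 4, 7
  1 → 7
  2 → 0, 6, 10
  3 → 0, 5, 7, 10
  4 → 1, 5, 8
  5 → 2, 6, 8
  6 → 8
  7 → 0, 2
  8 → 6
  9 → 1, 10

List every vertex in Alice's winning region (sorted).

A0 = {10}
A1: add {2, 9} — 2 (Alice) has 2→10; 9 (Alice) has 9→10.
A2: add {0, 7} — 0 (Alice) has 0→2; 7 (Alice) has 7→2.
A3: add {1} — 1 (Alice) has 1→7.
A4: add {4} — 4 (Alice) has 4→1.
A5 = A4; e.g. 3 (Bob) can still go to 5. Fixed point.
Alice's winning region = {0, 1, 2, 4, 7, 9, 10}.

0, 1, 2, 4, 7, 9, 10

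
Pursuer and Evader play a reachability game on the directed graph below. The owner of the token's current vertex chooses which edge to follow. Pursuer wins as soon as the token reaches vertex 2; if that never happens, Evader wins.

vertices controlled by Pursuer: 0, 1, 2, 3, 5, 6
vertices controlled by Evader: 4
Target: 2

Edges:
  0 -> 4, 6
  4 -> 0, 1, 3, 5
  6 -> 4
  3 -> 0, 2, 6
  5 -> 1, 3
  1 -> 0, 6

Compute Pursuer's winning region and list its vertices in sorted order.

A0 = {2}
A1: add {3} — 3 (Pursuer) has 3→2.
A2: add {5} — 5 (Pursuer) has 5→3.
A3 = A2; e.g. 0 (Pursuer) has no edge into A2. Fixed point.
Pursuer's winning region = {2, 3, 5}.

2, 3, 5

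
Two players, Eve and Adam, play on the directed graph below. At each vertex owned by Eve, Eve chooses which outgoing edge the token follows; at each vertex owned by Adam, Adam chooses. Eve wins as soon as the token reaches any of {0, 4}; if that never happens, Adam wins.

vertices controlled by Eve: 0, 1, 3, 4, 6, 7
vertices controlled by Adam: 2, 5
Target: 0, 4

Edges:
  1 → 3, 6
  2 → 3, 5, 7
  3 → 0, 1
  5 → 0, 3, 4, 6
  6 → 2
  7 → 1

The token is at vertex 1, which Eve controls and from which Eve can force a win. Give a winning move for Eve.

A0 = {0, 4}
A1: add {3} — 3 (Eve) has 3→0.
A2: add {1} — 1 (Eve) has 1→3.
A3: add {7} — 7 (Eve) has 7→1.
A4 = A3; e.g. 2 (Adam) can still go to 5. Fixed point.
From 1, successor 3 is in the attractor (rank 1); the other successor 6 is not.

3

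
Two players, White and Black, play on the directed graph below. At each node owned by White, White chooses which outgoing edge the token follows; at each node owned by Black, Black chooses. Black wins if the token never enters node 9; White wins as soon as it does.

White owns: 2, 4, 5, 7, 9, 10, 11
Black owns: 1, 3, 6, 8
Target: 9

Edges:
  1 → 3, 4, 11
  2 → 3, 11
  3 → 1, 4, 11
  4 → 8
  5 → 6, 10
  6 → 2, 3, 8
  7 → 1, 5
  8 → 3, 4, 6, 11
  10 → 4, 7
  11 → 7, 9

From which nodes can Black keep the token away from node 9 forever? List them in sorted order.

A0 = {9}
A1: add {11} — 11 (White) has 11→9.
A2: add {2} — 2 (White) has 2→11.
A3 = A2; e.g. 1 (Black) can still go to 3. Fixed point.
White's attractor = {2, 9, 11}; Black avoids the target exactly from the complement.

1, 3, 4, 5, 6, 7, 8, 10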